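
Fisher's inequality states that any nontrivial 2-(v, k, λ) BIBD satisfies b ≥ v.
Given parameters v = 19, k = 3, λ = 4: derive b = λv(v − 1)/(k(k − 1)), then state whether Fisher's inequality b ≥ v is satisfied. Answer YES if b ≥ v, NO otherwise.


b = λv(v − 1)/(k(k − 1)) = 4·19·18/(3·2) = 1368/6 = 228.
Compare with v = 19: b ≥ v, so Fisher's inequality holds.

YES


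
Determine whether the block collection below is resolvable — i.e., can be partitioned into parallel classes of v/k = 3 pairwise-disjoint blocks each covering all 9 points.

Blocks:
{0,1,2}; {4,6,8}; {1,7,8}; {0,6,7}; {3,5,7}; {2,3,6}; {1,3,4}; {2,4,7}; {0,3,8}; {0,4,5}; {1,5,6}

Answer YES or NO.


v = 9, block size k = 3, number of blocks = 11.
For resolvability, blocks must partition into parallel classes of size v/k = 3.
Total blocks must therefore be a multiple of 3: 11 = 3·3 + 2 ⇒ not divisible ✗.
Resolvable? NO.

NO


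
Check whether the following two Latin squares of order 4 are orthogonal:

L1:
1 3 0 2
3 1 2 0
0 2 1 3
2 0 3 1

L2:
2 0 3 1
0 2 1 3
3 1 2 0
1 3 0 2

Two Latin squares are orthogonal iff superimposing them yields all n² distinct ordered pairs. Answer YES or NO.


Form the n² = 16 superimposed pairs (L1[i][j], L2[i][j]), row by row (rows and columns indexed from 0):
row 0: (1,2) (3,0) (0,3) (2,1)
row 1: (3,0) (1,2) (2,1) (0,3)
row 2: (0,3) (2,1) (1,2) (3,0)
row 3: (2,1) (0,3) (3,0) (1,2)
Orthogonality requires all 16 pairs distinct.
But the pair (3,0) repeats: cell (0,1) has L1 = 3, L2 = 0, and cell (1,0) has L1 = 3, L2 = 0.
A repeated pair means some other pair never occurs (only 4 distinct pairs out of 16), so the squares are not orthogonal.
Conclusion: NO.

NO


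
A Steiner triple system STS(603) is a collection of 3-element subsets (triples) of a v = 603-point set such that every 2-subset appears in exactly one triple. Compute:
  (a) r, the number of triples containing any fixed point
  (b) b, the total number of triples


An STS(v) is a 2-(v, 3, 1) BIBD: block size k = 3, λ = 1.
Replication: r(k − 1) = λ(v − 1) ⇒ r·2 = 603 − 1 = 602 ⇒ r = 301.
Block count: b = v(v − 1)/6 = 603·602/6 = 363006/6 = 60501.

r = 301, b = 60501.


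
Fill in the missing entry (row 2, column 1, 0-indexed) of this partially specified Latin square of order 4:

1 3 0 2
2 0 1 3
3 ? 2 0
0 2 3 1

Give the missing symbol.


Row 2 contains symbols [0, 2, 3] — missing [1].
Column 1 contains symbols [0, 2, 3] — missing [1].
The missing symbol must appear in both missing sets; intersection = [1].
Therefore the hidden value is 1.

Missing value = 1.


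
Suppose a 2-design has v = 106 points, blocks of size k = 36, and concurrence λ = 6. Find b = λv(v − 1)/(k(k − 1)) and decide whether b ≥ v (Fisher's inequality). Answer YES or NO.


b = λv(v − 1)/(k(k − 1)) = 6·106·105/(36·35) = 66780/1260 = 53.
Compare with v = 106: b < v, so Fisher's inequality fails.

NO


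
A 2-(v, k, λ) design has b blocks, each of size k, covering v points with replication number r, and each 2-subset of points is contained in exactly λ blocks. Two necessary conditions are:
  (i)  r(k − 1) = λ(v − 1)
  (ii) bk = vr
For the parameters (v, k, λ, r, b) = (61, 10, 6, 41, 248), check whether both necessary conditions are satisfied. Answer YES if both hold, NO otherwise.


Condition (i): r(k − 1) = 41·9 = 369; λ(v − 1) = 6·60 = 360. Match? NO.
Condition (ii): bk = 248·10 = 2480; vr = 61·41 = 2501. Match? NO.
Both conditions hold? NO.

NO


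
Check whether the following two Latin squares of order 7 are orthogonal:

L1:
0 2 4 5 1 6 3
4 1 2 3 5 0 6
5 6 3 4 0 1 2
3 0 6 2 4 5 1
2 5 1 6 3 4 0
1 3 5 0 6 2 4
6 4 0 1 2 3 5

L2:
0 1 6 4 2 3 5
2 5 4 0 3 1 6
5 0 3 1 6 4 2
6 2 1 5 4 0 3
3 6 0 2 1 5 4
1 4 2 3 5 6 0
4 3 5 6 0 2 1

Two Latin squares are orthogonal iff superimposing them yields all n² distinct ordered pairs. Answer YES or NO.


Form the n² = 49 superimposed pairs (L1[i][j], L2[i][j]), row by row (rows and columns indexed from 0):
row 0: (0,0) (2,1) (4,6) (5,4) (1,2) (6,3) (3,5)
row 1: (4,2) (1,5) (2,4) (3,0) (5,3) (0,1) (6,6)
row 2: (5,5) (6,0) (3,3) (4,1) (0,6) (1,4) (2,2)
row 3: (3,6) (0,2) (6,1) (2,5) (4,4) (5,0) (1,3)
row 4: (2,3) (5,6) (1,0) (6,2) (3,1) (4,5) (0,4)
row 5: (1,1) (3,4) (5,2) (0,3) (6,5) (2,6) (4,0)
row 6: (6,4) (4,3) (0,5) (1,6) (2,0) (3,2) (5,1)
Orthogonality requires all 49 pairs distinct.
Check by first coordinate: for each symbol s of L1, list the L2 entries in the n cells where L1 = s; they must all differ.
  L1 = 0: L2 entries (in reading order) 0, 1, 6, 2, 4, 3, 5 — all 7 distinct ✓
  L1 = 1: L2 entries (in reading order) 2, 5, 4, 3, 0, 1, 6 — all 7 distinct ✓
  L1 = 2: L2 entries (in reading order) 1, 4, 2, 5, 3, 6, 0 — all 7 distinct ✓
  L1 = 3: L2 entries (in reading order) 5, 0, 3, 6, 1, 4, 2 — all 7 distinct ✓
  L1 = 4: L2 entries (in reading order) 6, 2, 1, 4, 5, 0, 3 — all 7 distinct ✓
  L1 = 5: L2 entries (in reading order) 4, 3, 5, 0, 6, 2, 1 — all 7 distinct ✓
  L1 = 6: L2 entries (in reading order) 3, 6, 0, 1, 2, 5, 4 — all 7 distinct ✓
Every symbol of L1 meets every symbol of L2 exactly once, so all 49 pairs are distinct (49 of 49).
Conclusion: YES.

YES


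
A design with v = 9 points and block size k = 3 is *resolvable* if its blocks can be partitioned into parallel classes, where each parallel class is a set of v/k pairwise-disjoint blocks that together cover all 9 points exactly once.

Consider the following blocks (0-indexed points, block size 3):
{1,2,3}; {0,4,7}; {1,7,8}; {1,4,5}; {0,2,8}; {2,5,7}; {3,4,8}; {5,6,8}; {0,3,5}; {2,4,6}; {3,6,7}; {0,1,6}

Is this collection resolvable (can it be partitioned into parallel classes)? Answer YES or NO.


v = 9, block size k = 3, number of blocks = 12.
For resolvability, blocks must partition into parallel classes of size v/k = 3.
Total blocks must therefore be a multiple of 3: 12 = 3·4 + 0 ⇒ divisible ✓.
Greedy packing gives 4 candidate class(es). Each should be a full parallel class (size 3, covers all 9 points).
  Class 1 (3 blocks): {1,2,3}; {0,4,7}; {5,6,8}. Points covered: [0, 1, 2, 3, 4, 5, 6, 7, 8].
  Class 2 (3 blocks): {1,7,8}; {0,3,5}; {2,4,6}. Points covered: [0, 1, 2, 3, 4, 5, 6, 7, 8].
  Class 3 (3 blocks): {1,4,5}; {0,2,8}; {3,6,7}. Points covered: [0, 1, 2, 3, 4, 5, 6, 7, 8].
  Class 4 (3 blocks): {2,5,7}; {3,4,8}; {0,1,6}. Points covered: [0, 1, 2, 3, 4, 5, 6, 7, 8].
All classes full (size 3)? YES. All classes cover every point? YES.
Resolvable? YES.

YES


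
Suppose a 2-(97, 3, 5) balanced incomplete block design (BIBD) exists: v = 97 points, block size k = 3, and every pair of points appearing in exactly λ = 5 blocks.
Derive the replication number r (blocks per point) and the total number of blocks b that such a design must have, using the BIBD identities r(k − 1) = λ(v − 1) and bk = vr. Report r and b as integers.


Any 2-(v, k, λ) BIBD satisfies two necessary conditions:
  (i)  Each point sits in r blocks, and counting incidences through any fixed point gives r(k − 1) = λ(v − 1), so r = λ(v − 1)/(k − 1).
  (ii) Total incidences bk = vr, so b = vr/k.
Step 1: r = λ(v − 1)/(k − 1) = 5·(97 − 1)/(3 − 1) = 5·96/2 = 480/2 = 240.
Step 2: b = vr/k = 97·240/3 = 23280/3 = 7760.
Check integrality: r = 240 ∈ Z ✓, b = 7760 ∈ Z ✓.
(These identities are necessary conditions: they determine r and b for any design with these parameters, but do not by themselves prove that one exists.)

r = 240, b = 7760.


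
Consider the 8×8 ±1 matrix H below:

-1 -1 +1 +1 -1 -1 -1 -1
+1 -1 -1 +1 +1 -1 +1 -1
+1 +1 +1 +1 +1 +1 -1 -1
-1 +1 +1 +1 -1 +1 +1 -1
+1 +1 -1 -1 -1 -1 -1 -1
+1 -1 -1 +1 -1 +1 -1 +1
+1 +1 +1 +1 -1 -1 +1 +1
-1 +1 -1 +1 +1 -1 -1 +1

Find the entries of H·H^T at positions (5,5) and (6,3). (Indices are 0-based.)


Row 3 of H: [-1, 1, 1, 1, -1, 1, 1, -1].
Row 5 of H: [1, -1, -1, 1, -1, 1, -1, 1].
Row 6 of H: [1, 1, 1, 1, -1, -1, 1, 1].
(H·H^T)[5][5] = Σ_j H[5][j]·H[5][j] = (1)² + (-1)² + (-1)² + (1)² + (-1)² + (1)² + (-1)² + (1)² = 1 + 1 + 1 + 1 + 1 + 1 + 1 + 1 = 8.
(H·H^T)[6][3] = Σ_j H[6][j]·H[3][j] = (1)·(-1) + (1)·(1) + (1)·(1) + (1)·(1) + (-1)·(-1) + (-1)·(1) + (1)·(1) + (1)·(-1) = -1 + 1 + 1 + 1 + 1 + -1 + 1 + -1 = 2.
Rows 6 and 3 are not orthogonal (dot product = 2 ≠ 0), so H is not a Hadamard matrix.

(5,5) entry = 8; (6,3) entry = 2.


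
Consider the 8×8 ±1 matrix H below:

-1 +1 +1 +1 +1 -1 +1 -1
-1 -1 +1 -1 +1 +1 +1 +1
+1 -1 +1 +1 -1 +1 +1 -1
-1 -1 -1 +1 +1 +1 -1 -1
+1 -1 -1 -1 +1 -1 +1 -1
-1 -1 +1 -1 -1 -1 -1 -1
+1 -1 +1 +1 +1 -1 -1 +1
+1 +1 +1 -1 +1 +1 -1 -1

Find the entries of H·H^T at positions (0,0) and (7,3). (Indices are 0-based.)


Row 0 of H: [-1, 1, 1, 1, 1, -1, 1, -1].
Row 3 of H: [-1, -1, -1, 1, 1, 1, -1, -1].
Row 7 of H: [1, 1, 1, -1, 1, 1, -1, -1].
(H·H^T)[0][0] = Σ_j H[0][j]·H[0][j] = (-1)² + (1)² + (1)² + (1)² + (1)² + (-1)² + (1)² + (-1)² = 1 + 1 + 1 + 1 + 1 + 1 + 1 + 1 = 8.
(H·H^T)[7][3] = Σ_j H[7][j]·H[3][j] = (1)·(-1) + (1)·(-1) + (1)·(-1) + (-1)·(1) + (1)·(1) + (1)·(1) + (-1)·(-1) + (-1)·(-1) = -1 + -1 + -1 + -1 + 1 + 1 + 1 + 1 = 0.
So rows 7 and 3 are orthogonal; the diagonal entry equals n = 8.

(0,0) entry = 8; (7,3) entry = 0.


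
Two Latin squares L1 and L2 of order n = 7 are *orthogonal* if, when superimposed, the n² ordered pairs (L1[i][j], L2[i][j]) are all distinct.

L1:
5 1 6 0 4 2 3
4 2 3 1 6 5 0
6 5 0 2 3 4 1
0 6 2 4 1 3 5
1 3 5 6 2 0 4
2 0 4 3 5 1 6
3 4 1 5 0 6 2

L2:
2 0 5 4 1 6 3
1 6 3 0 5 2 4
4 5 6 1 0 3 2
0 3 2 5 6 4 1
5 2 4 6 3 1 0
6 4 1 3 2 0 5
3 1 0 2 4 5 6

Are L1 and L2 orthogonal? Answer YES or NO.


Form the n² = 49 superimposed pairs (L1[i][j], L2[i][j]), row by row (rows and columns indexed from 0):
row 0: (5,2) (1,0) (6,5) (0,4) (4,1) (2,6) (3,3)
row 1: (4,1) (2,6) (3,3) (1,0) (6,5) (5,2) (0,4)
row 2: (6,4) (5,5) (0,6) (2,1) (3,0) (4,3) (1,2)
row 3: (0,0) (6,3) (2,2) (4,5) (1,6) (3,4) (5,1)
row 4: (1,5) (3,2) (5,4) (6,6) (2,3) (0,1) (4,0)
row 5: (2,6) (0,4) (4,1) (3,3) (5,2) (1,0) (6,5)
row 6: (3,3) (4,1) (1,0) (5,2) (0,4) (6,5) (2,6)
Orthogonality requires all 49 pairs distinct.
But the pair (4,1) repeats: cell (0,4) has L1 = 4, L2 = 1, and cell (1,0) has L1 = 4, L2 = 1.
A repeated pair means some other pair never occurs (only 28 distinct pairs out of 49), so the squares are not orthogonal.
Conclusion: NO.

NO


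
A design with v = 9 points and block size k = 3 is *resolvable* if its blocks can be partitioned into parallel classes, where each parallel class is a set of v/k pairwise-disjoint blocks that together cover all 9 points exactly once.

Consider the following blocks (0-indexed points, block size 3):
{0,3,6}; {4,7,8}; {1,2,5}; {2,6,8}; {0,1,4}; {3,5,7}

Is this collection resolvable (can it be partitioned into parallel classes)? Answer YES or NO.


v = 9, block size k = 3, number of blocks = 6.
For resolvability, blocks must partition into parallel classes of size v/k = 3.
Total blocks must therefore be a multiple of 3: 6 = 3·2 + 0 ⇒ divisible ✓.
Greedy packing gives 2 candidate class(es). Each should be a full parallel class (size 3, covers all 9 points).
  Class 1 (3 blocks): {0,3,6}; {4,7,8}; {1,2,5}. Points covered: [0, 1, 2, 3, 4, 5, 6, 7, 8].
  Class 2 (3 blocks): {2,6,8}; {0,1,4}; {3,5,7}. Points covered: [0, 1, 2, 3, 4, 5, 6, 7, 8].
All classes full (size 3)? YES. All classes cover every point? YES.
Resolvable? YES.

YES


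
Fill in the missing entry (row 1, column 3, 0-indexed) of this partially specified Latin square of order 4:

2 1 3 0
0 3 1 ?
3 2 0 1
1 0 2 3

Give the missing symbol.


Row 1 contains symbols [0, 1, 3] — missing [2].
Column 3 contains symbols [0, 1, 3] — missing [2].
The missing symbol must appear in both missing sets; intersection = [2].
Therefore the hidden value is 2.

Missing value = 2.


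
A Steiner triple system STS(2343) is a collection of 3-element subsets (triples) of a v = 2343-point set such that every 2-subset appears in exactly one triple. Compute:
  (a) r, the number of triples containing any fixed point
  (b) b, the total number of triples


An STS(v) is a 2-(v, 3, 1) BIBD: block size k = 3, λ = 1.
Replication: r(k − 1) = λ(v − 1) ⇒ r·2 = 2343 − 1 = 2342 ⇒ r = 1171.
Block count: bk = vr ⇒ b·3 = 2343·1171 = 2743653 ⇒ b = 914551.
(Check via b = v(v − 1)/6 = 2343·2342/6 = 5487306/6 = 914551.)

r = 1171, b = 914551.


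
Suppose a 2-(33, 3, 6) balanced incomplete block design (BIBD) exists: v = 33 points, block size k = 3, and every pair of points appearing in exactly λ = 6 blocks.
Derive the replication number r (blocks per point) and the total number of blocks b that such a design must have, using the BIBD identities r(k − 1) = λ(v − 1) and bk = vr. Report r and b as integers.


Any 2-(v, k, λ) BIBD satisfies two necessary conditions:
  (i)  Each point sits in r blocks, and counting incidences through any fixed point gives r(k − 1) = λ(v − 1), so r = λ(v − 1)/(k − 1).
  (ii) Total incidences bk = vr, so b = vr/k.
Step 1: r = λ(v − 1)/(k − 1) = 6·(33 − 1)/(3 − 1) = 6·32/2 = 192/2 = 96.
Step 2: b = vr/k = 33·96/3 = 3168/3 = 1056.
Check integrality: r = 96 ∈ Z ✓, b = 1056 ∈ Z ✓.
(These identities are necessary conditions: they determine r and b for any design with these parameters, but do not by themselves prove that one exists.)

r = 96, b = 1056.


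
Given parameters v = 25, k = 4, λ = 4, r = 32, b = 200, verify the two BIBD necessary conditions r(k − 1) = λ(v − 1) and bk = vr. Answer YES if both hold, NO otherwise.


Condition (i): r(k − 1) = 32·3 = 96; λ(v − 1) = 4·24 = 96. Match? YES.
Condition (ii): bk = 200·4 = 800; vr = 25·32 = 800. Match? YES.
Both conditions hold? YES.

YES


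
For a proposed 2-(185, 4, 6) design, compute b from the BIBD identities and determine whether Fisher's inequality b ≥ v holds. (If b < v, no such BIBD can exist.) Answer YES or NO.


b = λv(v − 1)/(k(k − 1)) = 6·185·184/(4·3) = 204240/12 = 17020.
Compare with v = 185: b ≥ v, so Fisher's inequality holds.

YES


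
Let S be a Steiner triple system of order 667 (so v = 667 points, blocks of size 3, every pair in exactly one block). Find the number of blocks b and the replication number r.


An STS(v) is a 2-(v, 3, 1) BIBD: block size k = 3, λ = 1.
Replication: r(k − 1) = λ(v − 1) ⇒ r·2 = 667 − 1 = 666 ⇒ r = 333.
Block count: b = v(v − 1)/6 = 667·666/6 = 444222/6 = 74037.
(Check via bk = vr: 74037·3 = 222111 = 667·333 = 222111 ✓.)

r = 333, b = 74037.


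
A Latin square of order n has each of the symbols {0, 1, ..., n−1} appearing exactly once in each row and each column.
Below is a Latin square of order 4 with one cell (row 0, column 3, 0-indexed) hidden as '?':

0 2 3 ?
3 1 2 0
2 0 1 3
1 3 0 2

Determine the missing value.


Row 0 contains symbols [0, 2, 3] — missing [1].
Column 3 contains symbols [0, 2, 3] — missing [1].
The missing symbol must appear in both missing sets; intersection = [1].
Therefore the hidden value is 1.

Missing value = 1.


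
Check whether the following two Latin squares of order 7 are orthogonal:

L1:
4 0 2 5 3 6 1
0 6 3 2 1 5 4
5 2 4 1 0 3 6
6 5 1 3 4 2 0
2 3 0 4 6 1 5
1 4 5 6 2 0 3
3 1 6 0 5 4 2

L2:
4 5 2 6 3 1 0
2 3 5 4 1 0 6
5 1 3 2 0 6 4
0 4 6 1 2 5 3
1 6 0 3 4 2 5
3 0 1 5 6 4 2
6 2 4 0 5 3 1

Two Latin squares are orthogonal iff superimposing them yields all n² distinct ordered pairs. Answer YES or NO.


Form the n² = 49 superimposed pairs (L1[i][j], L2[i][j]), row by row (rows and columns indexed from 0):
row 0: (4,4) (0,5) (2,2) (5,6) (3,3) (6,1) (1,0)
row 1: (0,2) (6,3) (3,5) (2,4) (1,1) (5,0) (4,6)
row 2: (5,5) (2,1) (4,3) (1,2) (0,0) (3,6) (6,4)
row 3: (6,0) (5,4) (1,6) (3,1) (4,2) (2,5) (0,3)
row 4: (2,1) (3,6) (0,0) (4,3) (6,4) (1,2) (5,5)
row 5: (1,3) (4,0) (5,1) (6,5) (2,6) (0,4) (3,2)
row 6: (3,6) (1,2) (6,4) (0,0) (5,5) (4,3) (2,1)
Orthogonality requires all 49 pairs distinct.
But the pair (2,1) repeats: cell (2,1) has L1 = 2, L2 = 1, and cell (4,0) has L1 = 2, L2 = 1.
A repeated pair means some other pair never occurs (only 35 distinct pairs out of 49), so the squares are not orthogonal.
Conclusion: NO.

NO


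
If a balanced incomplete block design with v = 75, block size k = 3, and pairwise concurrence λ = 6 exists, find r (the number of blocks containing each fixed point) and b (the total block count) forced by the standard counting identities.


Any 2-(v, k, λ) BIBD satisfies two necessary conditions:
  (i)  Each point sits in r blocks, and counting incidences through any fixed point gives r(k − 1) = λ(v − 1), so r = λ(v − 1)/(k − 1).
  (ii) Total incidences bk = vr, so b = vr/k.
Step 1: r = λ(v − 1)/(k − 1) = 6·(75 − 1)/(3 − 1) = 6·74/2 = 444/2 = 222.
Step 2: b = vr/k = 75·222/3 = 16650/3 = 5550.
Check integrality: r = 222 ∈ Z ✓, b = 5550 ∈ Z ✓.
(These identities are necessary conditions: they determine r and b for any design with these parameters, but do not by themselves prove that one exists.)

r = 222, b = 5550.


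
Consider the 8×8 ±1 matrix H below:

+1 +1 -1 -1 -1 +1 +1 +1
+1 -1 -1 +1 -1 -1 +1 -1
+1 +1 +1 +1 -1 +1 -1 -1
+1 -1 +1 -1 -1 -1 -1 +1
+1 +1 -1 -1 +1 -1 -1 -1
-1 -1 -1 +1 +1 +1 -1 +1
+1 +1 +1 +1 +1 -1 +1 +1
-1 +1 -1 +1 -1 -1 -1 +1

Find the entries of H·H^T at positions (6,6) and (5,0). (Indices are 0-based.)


Row 0 of H: [1, 1, -1, -1, -1, 1, 1, 1].
Row 5 of H: [-1, -1, -1, 1, 1, 1, -1, 1].
Row 6 of H: [1, 1, 1, 1, 1, -1, 1, 1].
(H·H^T)[6][6] = Σ_j H[6][j]·H[6][j] = (1)² + (1)² + (1)² + (1)² + (1)² + (-1)² + (1)² + (1)² = 1 + 1 + 1 + 1 + 1 + 1 + 1 + 1 = 8.
(H·H^T)[5][0] = Σ_j H[5][j]·H[0][j] = (-1)·(1) + (-1)·(1) + (-1)·(-1) + (1)·(-1) + (1)·(-1) + (1)·(1) + (-1)·(1) + (1)·(1) = -1 + -1 + 1 + -1 + -1 + 1 + -1 + 1 = -2.
Rows 5 and 0 are not orthogonal (dot product = -2 ≠ 0), so H is not a Hadamard matrix.

(6,6) entry = 8; (5,0) entry = -2.


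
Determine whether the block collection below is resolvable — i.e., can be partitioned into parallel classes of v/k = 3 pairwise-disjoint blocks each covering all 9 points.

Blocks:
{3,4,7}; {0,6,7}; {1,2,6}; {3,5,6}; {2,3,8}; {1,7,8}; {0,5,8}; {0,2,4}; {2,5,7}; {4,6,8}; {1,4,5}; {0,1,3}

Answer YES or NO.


v = 9, block size k = 3, number of blocks = 12.
For resolvability, blocks must partition into parallel classes of size v/k = 3.
Total blocks must therefore be a multiple of 3: 12 = 3·4 + 0 ⇒ divisible ✓.
Greedy packing gives 4 candidate class(es). Each should be a full parallel class (size 3, covers all 9 points).
  Class 1 (3 blocks): {3,4,7}; {1,2,6}; {0,5,8}. Points covered: [0, 1, 2, 3, 4, 5, 6, 7, 8].
  Class 2 (3 blocks): {0,6,7}; {2,3,8}; {1,4,5}. Points covered: [0, 1, 2, 3, 4, 5, 6, 7, 8].
  Class 3 (3 blocks): {3,5,6}; {1,7,8}; {0,2,4}. Points covered: [0, 1, 2, 3, 4, 5, 6, 7, 8].
  Class 4 (3 blocks): {2,5,7}; {4,6,8}; {0,1,3}. Points covered: [0, 1, 2, 3, 4, 5, 6, 7, 8].
All classes full (size 3)? YES. All classes cover every point? YES.
Resolvable? YES.

YES


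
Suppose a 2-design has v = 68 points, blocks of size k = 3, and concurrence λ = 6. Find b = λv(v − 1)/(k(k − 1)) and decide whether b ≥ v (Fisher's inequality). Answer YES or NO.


b = λv(v − 1)/(k(k − 1)) = 6·68·67/(3·2) = 27336/6 = 4556.
Compare with v = 68: b ≥ v, so Fisher's inequality holds.

YES


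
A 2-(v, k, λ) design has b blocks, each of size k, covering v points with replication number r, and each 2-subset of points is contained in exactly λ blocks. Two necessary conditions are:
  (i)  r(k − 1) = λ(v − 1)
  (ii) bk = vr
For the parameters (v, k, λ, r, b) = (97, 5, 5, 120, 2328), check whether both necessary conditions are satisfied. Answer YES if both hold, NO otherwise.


Condition (i): r(k − 1) = 120·4 = 480; λ(v − 1) = 5·96 = 480. Match? YES.
Condition (ii): bk = 2328·5 = 11640; vr = 97·120 = 11640. Match? YES.
Both conditions hold? YES.

YES


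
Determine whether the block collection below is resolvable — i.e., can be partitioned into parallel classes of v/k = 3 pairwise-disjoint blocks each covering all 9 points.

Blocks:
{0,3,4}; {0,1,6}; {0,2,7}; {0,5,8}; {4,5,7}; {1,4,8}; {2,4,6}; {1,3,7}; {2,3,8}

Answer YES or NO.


v = 9, block size k = 3, number of blocks = 9.
For resolvability, blocks must partition into parallel classes of size v/k = 3.
Total blocks must therefore be a multiple of 3: 9 = 3·3 + 0 ⇒ divisible ✓.
Consider block {0,3,4}. It intersects every other block in the collection, so no parallel class of size 3 can contain it.
Since every block must belong to some parallel class in a resolution, the collection cannot be partitioned into parallel classes.
Resolvable? NO.

NO


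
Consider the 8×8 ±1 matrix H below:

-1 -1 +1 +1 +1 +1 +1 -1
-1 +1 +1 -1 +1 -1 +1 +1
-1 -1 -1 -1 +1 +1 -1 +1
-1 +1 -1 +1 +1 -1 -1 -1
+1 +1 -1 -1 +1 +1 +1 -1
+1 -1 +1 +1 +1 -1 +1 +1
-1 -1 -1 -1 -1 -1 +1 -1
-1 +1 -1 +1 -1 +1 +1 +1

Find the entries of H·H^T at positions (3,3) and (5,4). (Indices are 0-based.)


Row 3 of H: [-1, 1, -1, 1, 1, -1, -1, -1].
Row 4 of H: [1, 1, -1, -1, 1, 1, 1, -1].
Row 5 of H: [1, -1, 1, 1, 1, -1, 1, 1].
(H·H^T)[3][3] = Σ_j H[3][j]·H[3][j] = (-1)² + (1)² + (-1)² + (1)² + (1)² + (-1)² + (-1)² + (-1)² = 1 + 1 + 1 + 1 + 1 + 1 + 1 + 1 = 8.
(H·H^T)[5][4] = Σ_j H[5][j]·H[4][j] = (1)·(1) + (-1)·(1) + (1)·(-1) + (1)·(-1) + (1)·(1) + (-1)·(1) + (1)·(1) + (1)·(-1) = 1 + -1 + -1 + -1 + 1 + -1 + 1 + -1 = -2.
Rows 5 and 4 are not orthogonal (dot product = -2 ≠ 0), so H is not a Hadamard matrix.

(3,3) entry = 8; (5,4) entry = -2.


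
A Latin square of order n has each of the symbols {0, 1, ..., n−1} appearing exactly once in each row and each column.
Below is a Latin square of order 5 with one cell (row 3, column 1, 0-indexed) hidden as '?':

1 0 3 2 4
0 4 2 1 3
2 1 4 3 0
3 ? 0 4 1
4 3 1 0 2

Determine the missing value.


Row 3 contains symbols [0, 1, 3, 4] — missing [2].
Column 1 contains symbols [0, 1, 3, 4] — missing [2].
The missing symbol must appear in both missing sets; intersection = [2].
Therefore the hidden value is 2.

Missing value = 2.


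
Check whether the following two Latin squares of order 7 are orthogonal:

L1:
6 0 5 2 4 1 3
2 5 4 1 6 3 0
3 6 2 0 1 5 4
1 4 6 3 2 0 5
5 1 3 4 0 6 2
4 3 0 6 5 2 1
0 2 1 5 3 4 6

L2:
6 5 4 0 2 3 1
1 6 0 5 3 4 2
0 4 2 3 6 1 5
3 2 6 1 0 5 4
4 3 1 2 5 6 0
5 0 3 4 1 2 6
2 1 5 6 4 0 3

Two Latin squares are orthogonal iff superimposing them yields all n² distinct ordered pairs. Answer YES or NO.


Form the n² = 49 superimposed pairs (L1[i][j], L2[i][j]), row by row (rows and columns indexed from 0):
row 0: (6,6) (0,5) (5,4) (2,0) (4,2) (1,3) (3,1)
row 1: (2,1) (5,6) (4,0) (1,5) (6,3) (3,4) (0,2)
row 2: (3,0) (6,4) (2,2) (0,3) (1,6) (5,1) (4,5)
row 3: (1,3) (4,2) (6,6) (3,1) (2,0) (0,5) (5,4)
row 4: (5,4) (1,3) (3,1) (4,2) (0,5) (6,6) (2,0)
row 5: (4,5) (3,0) (0,3) (6,4) (5,1) (2,2) (1,6)
row 6: (0,2) (2,1) (1,5) (5,6) (3,4) (4,0) (6,3)
Orthogonality requires all 49 pairs distinct.
But the pair (1,3) repeats: cell (0,5) has L1 = 1, L2 = 3, and cell (3,0) has L1 = 1, L2 = 3.
A repeated pair means some other pair never occurs (only 21 distinct pairs out of 49), so the squares are not orthogonal.
Conclusion: NO.

NO


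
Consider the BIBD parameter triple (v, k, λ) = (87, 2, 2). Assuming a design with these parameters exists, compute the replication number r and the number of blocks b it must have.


Any 2-(v, k, λ) BIBD satisfies two necessary conditions:
  (i)  Each point sits in r blocks, and counting incidences through any fixed point gives r(k − 1) = λ(v − 1), so r = λ(v − 1)/(k − 1).
  (ii) Total incidences bk = vr, so b = vr/k.
Step 1: r = λ(v − 1)/(k − 1) = 2·(87 − 1)/(2 − 1) = 2·86/1 = 172/1 = 172.
Step 2: b = vr/k = 87·172/2 = 14964/2 = 7482.
Check integrality: r = 172 ∈ Z ✓, b = 7482 ∈ Z ✓.
(These identities are necessary conditions: they determine r and b for any design with these parameters, but do not by themselves prove that one exists.)

r = 172, b = 7482.


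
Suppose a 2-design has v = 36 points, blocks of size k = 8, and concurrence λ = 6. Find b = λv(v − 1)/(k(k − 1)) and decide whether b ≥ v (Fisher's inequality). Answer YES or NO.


r = λ(v − 1)/(k − 1) = 6·35/7 = 30.
b = vr/k = 36·30/8 = 135.
Fisher's inequality: b ≥ v ⇔ 135 ≥ 36? YES.

YES


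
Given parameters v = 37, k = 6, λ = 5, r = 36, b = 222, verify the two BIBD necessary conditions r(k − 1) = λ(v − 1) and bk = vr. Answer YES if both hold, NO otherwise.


Condition (i): r(k − 1) = 36·5 = 180; λ(v − 1) = 5·36 = 180. Match? YES.
Condition (ii): bk = 222·6 = 1332; vr = 37·36 = 1332. Match? YES.
Both conditions hold? YES.

YES


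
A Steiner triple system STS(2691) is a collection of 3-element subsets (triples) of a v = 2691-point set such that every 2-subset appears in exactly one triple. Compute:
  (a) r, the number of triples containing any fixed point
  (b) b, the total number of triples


An STS(v) is a 2-(v, 3, 1) BIBD: block size k = 3, λ = 1.
Replication: r(k − 1) = λ(v − 1) ⇒ r·2 = 2691 − 1 = 2690 ⇒ r = 1345.
Block count: bk = vr ⇒ b·3 = 2691·1345 = 3619395 ⇒ b = 1206465.

r = 1345, b = 1206465.


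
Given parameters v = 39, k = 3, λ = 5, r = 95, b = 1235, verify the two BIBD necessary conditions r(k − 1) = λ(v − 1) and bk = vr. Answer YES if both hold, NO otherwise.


Condition (i): r(k − 1) = 95·2 = 190; λ(v − 1) = 5·38 = 190. Match? YES.
Condition (ii): bk = 1235·3 = 3705; vr = 39·95 = 3705. Match? YES.
Both conditions hold? YES.

YES


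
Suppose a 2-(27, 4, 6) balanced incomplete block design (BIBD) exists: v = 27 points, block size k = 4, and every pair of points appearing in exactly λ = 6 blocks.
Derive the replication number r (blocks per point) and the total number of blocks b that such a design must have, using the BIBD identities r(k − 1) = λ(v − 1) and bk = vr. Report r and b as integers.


Any 2-(v, k, λ) BIBD satisfies two necessary conditions:
  (i)  Each point sits in r blocks, and counting incidences through any fixed point gives r(k − 1) = λ(v − 1), so r = λ(v − 1)/(k − 1).
  (ii) Total incidences bk = vr, so b = vr/k.
Step 1: r = λ(v − 1)/(k − 1) = 6·(27 − 1)/(4 − 1) = 6·26/3 = 156/3 = 52.
Step 2: b = vr/k = 27·52/4 = 1404/4 = 351.
Check integrality: r = 52 ∈ Z ✓, b = 351 ∈ Z ✓.
(These identities are necessary conditions: they determine r and b for any design with these parameters, but do not by themselves prove that one exists.)

r = 52, b = 351.


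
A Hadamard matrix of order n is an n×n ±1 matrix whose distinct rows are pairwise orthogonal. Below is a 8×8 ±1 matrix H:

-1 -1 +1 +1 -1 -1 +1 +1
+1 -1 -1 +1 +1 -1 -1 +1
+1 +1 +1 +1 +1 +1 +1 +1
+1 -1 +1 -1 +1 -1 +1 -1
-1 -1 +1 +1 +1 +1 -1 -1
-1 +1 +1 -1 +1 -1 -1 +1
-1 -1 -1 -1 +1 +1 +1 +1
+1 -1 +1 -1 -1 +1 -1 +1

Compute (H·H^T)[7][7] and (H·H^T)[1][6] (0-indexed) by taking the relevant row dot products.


Row 1 of H: [1, -1, -1, 1, 1, -1, -1, 1].
Row 6 of H: [-1, -1, -1, -1, 1, 1, 1, 1].
Row 7 of H: [1, -1, 1, -1, -1, 1, -1, 1].
(H·H^T)[7][7] = Σ_j H[7][j]·H[7][j] = (1)² + (-1)² + (1)² + (-1)² + (-1)² + (1)² + (-1)² + (1)² = 1 + 1 + 1 + 1 + 1 + 1 + 1 + 1 = 8.
(H·H^T)[1][6] = Σ_j H[1][j]·H[6][j] = (1)·(-1) + (-1)·(-1) + (-1)·(-1) + (1)·(-1) + (1)·(1) + (-1)·(1) + (-1)·(1) + (1)·(1) = -1 + 1 + 1 + -1 + 1 + -1 + -1 + 1 = 0.
So rows 1 and 6 are orthogonal; the diagonal entry equals n = 8.

(7,7) entry = 8; (1,6) entry = 0.


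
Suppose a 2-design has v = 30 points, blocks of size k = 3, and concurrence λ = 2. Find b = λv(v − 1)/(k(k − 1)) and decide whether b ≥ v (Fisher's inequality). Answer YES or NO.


r = λ(v − 1)/(k − 1) = 2·29/2 = 29.
b = vr/k = 30·29/3 = 290.
Fisher's inequality: b ≥ v ⇔ 290 ≥ 30? YES.

YES


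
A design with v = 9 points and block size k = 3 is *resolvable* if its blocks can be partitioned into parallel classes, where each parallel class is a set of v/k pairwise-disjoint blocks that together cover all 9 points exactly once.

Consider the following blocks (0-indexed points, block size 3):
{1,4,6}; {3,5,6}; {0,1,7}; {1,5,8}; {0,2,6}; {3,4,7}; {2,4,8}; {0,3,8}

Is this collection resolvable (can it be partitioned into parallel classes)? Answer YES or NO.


v = 9, block size k = 3, number of blocks = 8.
For resolvability, blocks must partition into parallel classes of size v/k = 3.
Total blocks must therefore be a multiple of 3: 8 = 3·2 + 2 ⇒ not divisible ✗.
Resolvable? NO.

NO


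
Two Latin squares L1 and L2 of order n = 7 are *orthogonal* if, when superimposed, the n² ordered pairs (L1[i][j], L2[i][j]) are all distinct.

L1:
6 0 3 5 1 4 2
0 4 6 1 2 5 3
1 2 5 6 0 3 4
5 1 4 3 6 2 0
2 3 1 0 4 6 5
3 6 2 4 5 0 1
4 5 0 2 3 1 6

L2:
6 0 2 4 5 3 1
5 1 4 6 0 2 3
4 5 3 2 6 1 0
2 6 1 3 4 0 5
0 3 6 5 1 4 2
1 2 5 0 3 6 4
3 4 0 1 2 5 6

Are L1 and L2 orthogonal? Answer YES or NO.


Form the n² = 49 superimposed pairs (L1[i][j], L2[i][j]), row by row (rows and columns indexed from 0):
row 0: (6,6) (0,0) (3,2) (5,4) (1,5) (4,3) (2,1)
row 1: (0,5) (4,1) (6,4) (1,6) (2,0) (5,2) (3,3)
row 2: (1,4) (2,5) (5,3) (6,2) (0,6) (3,1) (4,0)
row 3: (5,2) (1,6) (4,1) (3,3) (6,4) (2,0) (0,5)
row 4: (2,0) (3,3) (1,6) (0,5) (4,1) (6,4) (5,2)
row 5: (3,1) (6,2) (2,5) (4,0) (5,3) (0,6) (1,4)
row 6: (4,3) (5,4) (0,0) (2,1) (3,2) (1,5) (6,6)
Orthogonality requires all 49 pairs distinct.
But the pair (5,2) repeats: cell (1,5) has L1 = 5, L2 = 2, and cell (3,0) has L1 = 5, L2 = 2.
A repeated pair means some other pair never occurs (only 21 distinct pairs out of 49), so the squares are not orthogonal.
Conclusion: NO.

NO


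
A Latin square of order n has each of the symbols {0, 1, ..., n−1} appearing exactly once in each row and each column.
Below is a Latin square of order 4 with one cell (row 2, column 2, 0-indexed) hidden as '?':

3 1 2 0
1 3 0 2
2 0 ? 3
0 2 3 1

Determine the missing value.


Row 2 contains symbols [0, 2, 3] — missing [1].
Column 2 contains symbols [0, 2, 3] — missing [1].
The missing symbol must appear in both missing sets; intersection = [1].
Therefore the hidden value is 1.

Missing value = 1.


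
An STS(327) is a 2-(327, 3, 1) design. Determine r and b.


An STS(v) is a 2-(v, 3, 1) BIBD: block size k = 3, λ = 1.
Replication: r(k − 1) = λ(v − 1) ⇒ r·2 = 327 − 1 = 326 ⇒ r = 163.
Block count: bk = vr ⇒ b·3 = 327·163 = 53301 ⇒ b = 17767.

r = 163, b = 17767.


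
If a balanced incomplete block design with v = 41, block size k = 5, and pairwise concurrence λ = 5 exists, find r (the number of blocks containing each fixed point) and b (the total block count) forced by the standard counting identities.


Any 2-(v, k, λ) BIBD satisfies two necessary conditions:
  (i)  Each point sits in r blocks, and counting incidences through any fixed point gives r(k − 1) = λ(v − 1), so r = λ(v − 1)/(k − 1).
  (ii) Total incidences bk = vr, so b = vr/k.
Step 1: r = λ(v − 1)/(k − 1) = 5·(41 − 1)/(5 − 1) = 5·40/4 = 200/4 = 50.
Step 2: b = vr/k = 41·50/5 = 2050/5 = 410.
Check integrality: r = 50 ∈ Z ✓, b = 410 ∈ Z ✓.
(These identities are necessary conditions: they determine r and b for any design with these parameters, but do not by themselves prove that one exists.)

r = 50, b = 410.


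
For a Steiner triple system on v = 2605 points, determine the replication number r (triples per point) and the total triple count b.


An STS(v) is a 2-(v, 3, 1) BIBD: block size k = 3, λ = 1.
Replication: r(k − 1) = λ(v − 1) ⇒ r·2 = 2605 − 1 = 2604 ⇒ r = 1302.
Block count: bk = vr ⇒ b·3 = 2605·1302 = 3391710 ⇒ b = 1130570.

r = 1302, b = 1130570.


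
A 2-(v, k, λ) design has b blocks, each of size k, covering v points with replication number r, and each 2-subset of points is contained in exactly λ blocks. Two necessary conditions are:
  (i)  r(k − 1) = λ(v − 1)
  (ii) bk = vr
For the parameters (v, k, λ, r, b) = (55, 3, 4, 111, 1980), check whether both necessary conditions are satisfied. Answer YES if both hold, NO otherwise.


Condition (i): r(k − 1) = 111·2 = 222; λ(v − 1) = 4·54 = 216. Match? NO.
Condition (ii): bk = 1980·3 = 5940; vr = 55·111 = 6105. Match? NO.
Both conditions hold? NO.

NO


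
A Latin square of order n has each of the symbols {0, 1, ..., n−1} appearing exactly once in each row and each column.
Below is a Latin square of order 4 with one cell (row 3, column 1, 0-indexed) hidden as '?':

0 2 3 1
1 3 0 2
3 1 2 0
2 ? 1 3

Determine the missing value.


Row 3 contains symbols [1, 2, 3] — missing [0].
Column 1 contains symbols [1, 2, 3] — missing [0].
The missing symbol must appear in both missing sets; intersection = [0].
Therefore the hidden value is 0.

Missing value = 0.


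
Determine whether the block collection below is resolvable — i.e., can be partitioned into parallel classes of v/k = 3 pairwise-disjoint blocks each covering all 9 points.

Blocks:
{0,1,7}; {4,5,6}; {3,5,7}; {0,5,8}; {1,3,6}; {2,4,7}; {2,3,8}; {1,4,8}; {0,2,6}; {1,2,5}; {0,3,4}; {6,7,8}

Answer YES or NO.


v = 9, block size k = 3, number of blocks = 12.
For resolvability, blocks must partition into parallel classes of size v/k = 3.
Total blocks must therefore be a multiple of 3: 12 = 3·4 + 0 ⇒ divisible ✓.
Greedy packing gives 4 candidate class(es). Each should be a full parallel class (size 3, covers all 9 points).
  Class 1 (3 blocks): {0,1,7}; {4,5,6}; {2,3,8}. Points covered: [0, 1, 2, 3, 4, 5, 6, 7, 8].
  Class 2 (3 blocks): {3,5,7}; {1,4,8}; {0,2,6}. Points covered: [0, 1, 2, 3, 4, 5, 6, 7, 8].
  Class 3 (3 blocks): {0,5,8}; {1,3,6}; {2,4,7}. Points covered: [0, 1, 2, 3, 4, 5, 6, 7, 8].
  Class 4 (3 blocks): {1,2,5}; {0,3,4}; {6,7,8}. Points covered: [0, 1, 2, 3, 4, 5, 6, 7, 8].
All classes full (size 3)? YES. All classes cover every point? YES.
Resolvable? YES.

YES


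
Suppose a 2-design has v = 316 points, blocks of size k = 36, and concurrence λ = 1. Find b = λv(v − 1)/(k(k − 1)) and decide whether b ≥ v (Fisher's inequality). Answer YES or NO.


b = λv(v − 1)/(k(k − 1)) = 1·316·315/(36·35) = 99540/1260 = 79.
Compare with v = 316: b < v, so Fisher's inequality fails.

NO


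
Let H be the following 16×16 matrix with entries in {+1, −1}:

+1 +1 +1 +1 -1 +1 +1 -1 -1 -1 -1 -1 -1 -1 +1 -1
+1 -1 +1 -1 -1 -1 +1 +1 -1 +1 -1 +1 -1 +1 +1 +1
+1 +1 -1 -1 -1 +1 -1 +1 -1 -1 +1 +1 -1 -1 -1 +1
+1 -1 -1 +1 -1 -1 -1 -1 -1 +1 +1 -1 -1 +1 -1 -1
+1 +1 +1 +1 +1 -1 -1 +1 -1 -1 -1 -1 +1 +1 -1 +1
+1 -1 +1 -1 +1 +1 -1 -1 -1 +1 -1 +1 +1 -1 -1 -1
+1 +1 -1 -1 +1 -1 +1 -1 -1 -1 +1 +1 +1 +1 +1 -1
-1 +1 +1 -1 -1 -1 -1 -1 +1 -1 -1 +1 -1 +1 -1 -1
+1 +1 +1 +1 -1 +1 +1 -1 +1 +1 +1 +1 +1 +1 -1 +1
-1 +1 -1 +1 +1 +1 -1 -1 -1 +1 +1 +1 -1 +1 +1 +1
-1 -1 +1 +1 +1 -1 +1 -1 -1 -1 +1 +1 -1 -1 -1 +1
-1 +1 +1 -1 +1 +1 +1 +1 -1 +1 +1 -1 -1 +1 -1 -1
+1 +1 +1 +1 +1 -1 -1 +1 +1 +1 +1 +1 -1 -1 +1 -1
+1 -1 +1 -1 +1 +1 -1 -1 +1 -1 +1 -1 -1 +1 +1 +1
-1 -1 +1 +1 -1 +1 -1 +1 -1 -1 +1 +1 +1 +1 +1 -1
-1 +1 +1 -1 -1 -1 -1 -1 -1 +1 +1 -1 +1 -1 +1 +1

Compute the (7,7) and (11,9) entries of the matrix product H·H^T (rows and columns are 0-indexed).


Row 7 of H: [-1, 1, 1, -1, -1, -1, -1, -1, 1, -1, -1, 1, -1, 1, -1, -1].
Row 9 of H: [-1, 1, -1, 1, 1, 1, -1, -1, -1, 1, 1, 1, -1, 1, 1, 1].
Row 11 of H: [-1, 1, 1, -1, 1, 1, 1, 1, -1, 1, 1, -1, -1, 1, -1, -1].
(H·H^T)[7][7] = Σ_j H[7][j]·H[7][j] = (-1)² + (1)² + (1)² + (-1)² + (-1)² + (-1)² + (-1)² + (-1)² + (1)² + (-1)² + (-1)² + (1)² + (-1)² + (1)² + (-1)² + (-1)² = 1 + 1 + 1 + 1 + 1 + 1 + 1 + 1 + 1 + 1 + 1 + 1 + 1 + 1 + 1 + 1 = 16.
(H·H^T)[11][9] = Σ_j H[11][j]·H[9][j] = (-1)·(-1) + (1)·(1) + (1)·(-1) + (-1)·(1) + (1)·(1) + (1)·(1) + (1)·(-1) + (1)·(-1) + (-1)·(-1) + (1)·(1) + (1)·(1) + (-1)·(1) + (-1)·(-1) + (1)·(1) + (-1)·(1) + (-1)·(1) = 1 + 1 + -1 + -1 + 1 + 1 + -1 + -1 + 1 + 1 + 1 + -1 + 1 + 1 + -1 + -1 = 2.
Rows 11 and 9 are not orthogonal (dot product = 2 ≠ 0), so H is not a Hadamard matrix.

(7,7) entry = 16; (11,9) entry = 2.


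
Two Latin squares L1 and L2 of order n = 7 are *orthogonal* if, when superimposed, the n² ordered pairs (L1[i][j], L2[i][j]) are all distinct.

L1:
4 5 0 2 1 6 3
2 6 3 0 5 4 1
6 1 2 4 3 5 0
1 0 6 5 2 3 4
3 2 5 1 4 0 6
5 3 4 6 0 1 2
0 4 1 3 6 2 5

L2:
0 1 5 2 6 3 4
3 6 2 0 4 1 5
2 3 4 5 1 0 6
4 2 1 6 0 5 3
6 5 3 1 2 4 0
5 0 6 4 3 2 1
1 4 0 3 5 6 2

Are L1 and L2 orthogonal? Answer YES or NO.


Form the n² = 49 superimposed pairs (L1[i][j], L2[i][j]), row by row (rows and columns indexed from 0):
row 0: (4,0) (5,1) (0,5) (2,2) (1,6) (6,3) (3,4)
row 1: (2,3) (6,6) (3,2) (0,0) (5,4) (4,1) (1,5)
row 2: (6,2) (1,3) (2,4) (4,5) (3,1) (5,0) (0,6)
row 3: (1,4) (0,2) (6,1) (5,6) (2,0) (3,5) (4,3)
row 4: (3,6) (2,5) (5,3) (1,1) (4,2) (0,4) (6,0)
row 5: (5,5) (3,0) (4,6) (6,4) (0,3) (1,2) (2,1)
row 6: (0,1) (4,4) (1,0) (3,3) (6,5) (2,6) (5,2)
Orthogonality requires all 49 pairs distinct.
Check by first coordinate: for each symbol s of L1, list the L2 entries in the n cells where L1 = s; they must all differ.
  L1 = 0: L2 entries (in reading order) 5, 0, 6, 2, 4, 3, 1 — all 7 distinct ✓
  L1 = 1: L2 entries (in reading order) 6, 5, 3, 4, 1, 2, 0 — all 7 distinct ✓
  L1 = 2: L2 entries (in reading order) 2, 3, 4, 0, 5, 1, 6 — all 7 distinct ✓
  L1 = 3: L2 entries (in reading order) 4, 2, 1, 5, 6, 0, 3 — all 7 distinct ✓
  L1 = 4: L2 entries (in reading order) 0, 1, 5, 3, 2, 6, 4 — all 7 distinct ✓
  L1 = 5: L2 entries (in reading order) 1, 4, 0, 6, 3, 5, 2 — all 7 distinct ✓
  L1 = 6: L2 entries (in reading order) 3, 6, 2, 1, 0, 4, 5 — all 7 distinct ✓
Every symbol of L1 meets every symbol of L2 exactly once, so all 49 pairs are distinct (49 of 49).
Conclusion: YES.

YES


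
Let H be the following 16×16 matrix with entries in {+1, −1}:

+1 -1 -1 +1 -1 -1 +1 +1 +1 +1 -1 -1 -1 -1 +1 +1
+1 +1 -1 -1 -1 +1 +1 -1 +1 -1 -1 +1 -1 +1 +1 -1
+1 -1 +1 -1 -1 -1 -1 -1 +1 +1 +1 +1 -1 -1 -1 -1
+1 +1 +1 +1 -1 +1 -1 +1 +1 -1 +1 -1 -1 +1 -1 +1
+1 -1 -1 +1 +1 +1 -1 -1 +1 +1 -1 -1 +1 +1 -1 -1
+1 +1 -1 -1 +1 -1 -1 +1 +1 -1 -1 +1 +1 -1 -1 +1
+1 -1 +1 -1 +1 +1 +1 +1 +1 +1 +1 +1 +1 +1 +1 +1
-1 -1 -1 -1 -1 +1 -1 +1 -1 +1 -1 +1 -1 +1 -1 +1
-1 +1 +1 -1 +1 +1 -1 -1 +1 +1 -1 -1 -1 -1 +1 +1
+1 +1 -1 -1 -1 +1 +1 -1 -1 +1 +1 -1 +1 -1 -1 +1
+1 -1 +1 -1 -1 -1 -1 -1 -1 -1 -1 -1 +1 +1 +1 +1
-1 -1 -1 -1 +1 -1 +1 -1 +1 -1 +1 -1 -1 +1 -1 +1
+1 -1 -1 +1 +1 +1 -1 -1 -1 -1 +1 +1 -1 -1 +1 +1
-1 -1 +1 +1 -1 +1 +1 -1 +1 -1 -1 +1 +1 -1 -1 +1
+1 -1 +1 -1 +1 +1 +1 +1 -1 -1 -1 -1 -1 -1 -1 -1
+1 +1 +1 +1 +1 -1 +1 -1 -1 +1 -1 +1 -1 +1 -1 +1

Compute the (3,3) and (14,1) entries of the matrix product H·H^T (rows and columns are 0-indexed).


Row 1 of H: [1, 1, -1, -1, -1, 1, 1, -1, 1, -1, -1, 1, -1, 1, 1, -1].
Row 3 of H: [1, 1, 1, 1, -1, 1, -1, 1, 1, -1, 1, -1, -1, 1, -1, 1].
Row 14 of H: [1, -1, 1, -1, 1, 1, 1, 1, -1, -1, -1, -1, -1, -1, -1, -1].
(H·H^T)[3][3] = Σ_j H[3][j]·H[3][j] = (1)² + (1)² + (1)² + (1)² + (-1)² + (1)² + (-1)² + (1)² + (1)² + (-1)² + (1)² + (-1)² + (-1)² + (1)² + (-1)² + (1)² = 1 + 1 + 1 + 1 + 1 + 1 + 1 + 1 + 1 + 1 + 1 + 1 + 1 + 1 + 1 + 1 = 16.
(H·H^T)[14][1] = Σ_j H[14][j]·H[1][j] = (1)·(1) + (-1)·(1) + (1)·(-1) + (-1)·(-1) + (1)·(-1) + (1)·(1) + (1)·(1) + (1)·(-1) + (-1)·(1) + (-1)·(-1) + (-1)·(-1) + (-1)·(1) + (-1)·(-1) + (-1)·(1) + (-1)·(1) + (-1)·(-1) = 1 + -1 + -1 + 1 + -1 + 1 + 1 + -1 + -1 + 1 + 1 + -1 + 1 + -1 + -1 + 1 = 0.
So rows 14 and 1 are orthogonal; the diagonal entry equals n = 16.

(3,3) entry = 16; (14,1) entry = 0.


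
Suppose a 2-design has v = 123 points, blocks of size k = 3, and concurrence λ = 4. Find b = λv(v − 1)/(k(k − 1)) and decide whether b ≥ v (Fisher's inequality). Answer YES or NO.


b = λv(v − 1)/(k(k − 1)) = 4·123·122/(3·2) = 60024/6 = 10004.
Compare with v = 123: b ≥ v, so Fisher's inequality holds.

YES


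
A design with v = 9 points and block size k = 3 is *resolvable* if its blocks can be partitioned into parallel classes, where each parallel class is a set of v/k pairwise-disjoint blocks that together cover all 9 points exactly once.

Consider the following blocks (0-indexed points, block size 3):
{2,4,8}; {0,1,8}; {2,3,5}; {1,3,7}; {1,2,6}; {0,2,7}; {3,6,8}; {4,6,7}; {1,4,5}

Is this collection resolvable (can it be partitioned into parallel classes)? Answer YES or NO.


v = 9, block size k = 3, number of blocks = 9.
For resolvability, blocks must partition into parallel classes of size v/k = 3.
Total blocks must therefore be a multiple of 3: 9 = 3·3 + 0 ⇒ divisible ✓.
Consider block {2,4,8}. The only other block(s) in the collection disjoint from it are {1,3,7} — just 1 block(s). Any parallel class containing {2,4,8} would need 2 other blocks each disjoint from it, so no parallel class of size 3 can contain {2,4,8}.
Since every block must belong to some parallel class in a resolution, the collection cannot be partitioned into parallel classes.
Resolvable? NO.

NO
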